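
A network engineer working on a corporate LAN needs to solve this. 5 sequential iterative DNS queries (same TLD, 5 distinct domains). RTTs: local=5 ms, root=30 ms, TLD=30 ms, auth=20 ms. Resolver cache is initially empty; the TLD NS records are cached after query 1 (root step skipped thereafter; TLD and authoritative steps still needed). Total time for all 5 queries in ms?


Lookup 1 (cold cache): local + root + TLD + auth = 5 + 30 + 30 + 20 = 85 ms
Lookups 2..5 (TLD NS cached -> skip root; new domain -> still ask TLD and auth): local + TLD + auth = 5 + 30 + 20 = 55 ms each
Remaining 4 lookups: 4 * 55 = 220 ms
Total = 85 + 220 = 305 ms

305


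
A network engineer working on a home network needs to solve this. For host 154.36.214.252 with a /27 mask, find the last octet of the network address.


Given: IP = 154.36.214.252, prefix = /27
Subnet mask = 255.255.255.224
Last octet of IP: 252
Last octet of mask: 224
Network last octet = 252 AND 224 = 224

224


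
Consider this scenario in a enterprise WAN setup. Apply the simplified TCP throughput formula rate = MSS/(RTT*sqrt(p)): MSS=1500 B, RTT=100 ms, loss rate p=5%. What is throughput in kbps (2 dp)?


Given: MSS = 1500 bytes, RTT = 100 ms, loss = 5%
RTT in seconds = 100 / 1000 = 0.1
Loss rate = 5% = 0.05
sqrt(loss) = sqrt(0.05) = 0.223606797750
Throughput (bytes/s) = 1500 / (0.1 * 0.223606797750) = 67082.0393
Throughput (kbps) = 67082.0393 * 8 / 1000 = 536.656315 -> 536.66 kbps (2 dp)

536.66


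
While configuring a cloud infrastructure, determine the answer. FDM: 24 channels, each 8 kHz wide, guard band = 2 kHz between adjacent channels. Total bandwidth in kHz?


Given: 24 channels, 8 kHz each, guard = 2 kHz
Channel bandwidth = 24 * 8 = 192 kHz
Guard bands = 23 gaps * 2 kHz = 46 kHz
Total = 192 + 46 = 238 kHz

238


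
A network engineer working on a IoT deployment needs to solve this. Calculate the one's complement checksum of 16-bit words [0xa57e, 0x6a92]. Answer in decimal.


Given words: [0xa57e, 0x6a92]
Step 1: Sum all words
Raw sum = 42366 + 27282 = 69648
Step 2: Fold carry: (4112 + 1) = 4113
One's complement = ~4113 & 0xFFFF = 61422

61422


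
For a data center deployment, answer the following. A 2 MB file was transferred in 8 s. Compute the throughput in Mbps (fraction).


Given: file = 2 MB, time = 8 s
File in Mb = 2 * 8 = 16 Mb
Throughput = 16 / 8 Mbps
Throughput = 2 Mbps

2


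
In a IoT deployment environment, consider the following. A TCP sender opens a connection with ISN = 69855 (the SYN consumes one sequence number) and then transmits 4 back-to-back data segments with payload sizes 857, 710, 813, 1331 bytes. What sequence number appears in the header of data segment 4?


The SYN occupies sequence number ISN = 69855, so the first data byte is ISN + 1 = 69856.
SEQ of data segment i = (ISN + 1) + sum of payload sizes of segments 1..i-1.
Segment 1: SEQ = 69856, payload = 857 bytes
Segment 2: SEQ = 70713, payload = 710 bytes
Segment 3: SEQ = 71423, payload = 813 bytes
Segment 4: SEQ = 72236, payload = 1331 bytes
SEQ of segment 4 = 69856 + 857 + 710 + 813 = 72236

72236


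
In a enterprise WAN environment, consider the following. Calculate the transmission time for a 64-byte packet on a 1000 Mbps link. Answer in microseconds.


Given: packet = 64 bytes, bandwidth = 1000 Mbps
Packet in bits = 64 * 8 = 512 bits
Bandwidth = 1000 * 10^6 = 1000000000 bps
Time = 512 / 1000000000 seconds
Time in us = 512 * 10^6 / 1000000000 = 0.512

0.512


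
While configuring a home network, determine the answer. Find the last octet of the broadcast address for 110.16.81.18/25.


Given: IP = 110.16.81.18, prefix = /25
Host bits = 32 - 25 = 7
Network last octet = 18 AND mask = 0
Host part size = 2^7 - 1 = 127
Broadcast last octet = 0 OR 127 = 127

127


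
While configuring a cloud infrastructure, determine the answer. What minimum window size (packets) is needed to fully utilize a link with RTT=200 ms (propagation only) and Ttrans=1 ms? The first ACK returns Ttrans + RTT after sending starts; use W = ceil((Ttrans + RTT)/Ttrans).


Given: Ttrans = 1 ms, RTT = 200 ms (= 2 * Tprop, Tprop = 100 ms)
Time until first ACK returns = Ttrans + RTT = 1 + 200 = 201 ms
Need W * Ttrans >= Ttrans + RTT  ->  W >= (Ttrans + RTT) / Ttrans
(Ttrans + RTT) / Ttrans = 201 / 1 = 201
W_min = ceil(201) = 201

201


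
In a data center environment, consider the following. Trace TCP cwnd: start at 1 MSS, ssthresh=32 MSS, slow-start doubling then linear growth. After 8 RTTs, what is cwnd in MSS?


RTT 0: cwnd = 1 MSS (initial)
RTT 1: cwnd = 2 MSS (slow start, doubled)
RTT 2: cwnd = 4 MSS (slow start, doubled)
RTT 3: cwnd = 8 MSS (slow start, doubled)
RTT 4: cwnd = 16 MSS (slow start, doubled)
RTT 5: cwnd = 32 MSS (slow start, doubled)
RTT 6: cwnd = 33 MSS (congestion avoidance, +1)
RTT 7: cwnd = 34 MSS (congestion avoidance, +1)
RTT 8: cwnd = 35 MSS (congestion avoidance, +1)

35


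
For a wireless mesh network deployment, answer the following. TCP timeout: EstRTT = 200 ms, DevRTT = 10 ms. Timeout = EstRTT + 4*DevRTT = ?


Given: EstRTT = 200 ms, DevRTT = 10 ms
Timeout = EstRTT + 4 * DevRTT
4 * DevRTT = 4 * 10 = 40
Timeout = 200 + 40 = 240 ms

240


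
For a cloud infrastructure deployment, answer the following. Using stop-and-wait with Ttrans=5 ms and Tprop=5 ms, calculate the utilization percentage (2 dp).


Given: Ttrans = 5 ms, Tprop = 5 ms
RTT = 2 * Tprop = 2 * 5 = 10 ms
U = Ttrans / (Ttrans + RTT)
U = 5 / (5 + 10)
U = 5 / 15 = 0.333333
U% = 33.33%

33.33


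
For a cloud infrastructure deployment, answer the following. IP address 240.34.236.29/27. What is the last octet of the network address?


Given: IP = 240.34.236.29, prefix = /27
Subnet mask = 255.255.255.224
Last octet of IP: 29
Last octet of mask: 224
Network last octet = 29 AND 224 = 0

0


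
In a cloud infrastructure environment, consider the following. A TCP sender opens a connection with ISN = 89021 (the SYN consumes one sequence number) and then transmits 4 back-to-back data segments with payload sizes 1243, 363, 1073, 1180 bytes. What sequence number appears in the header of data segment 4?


The SYN occupies sequence number ISN = 89021, so the first data byte is ISN + 1 = 89022.
SEQ of data segment i = (ISN + 1) + sum of payload sizes of segments 1..i-1.
Segment 1: SEQ = 89022, payload = 1243 bytes
Segment 2: SEQ = 90265, payload = 363 bytes
Segment 3: SEQ = 90628, payload = 1073 bytes
Segment 4: SEQ = 91701, payload = 1180 bytes
SEQ of segment 4 = 89022 + 1243 + 363 + 1073 = 91701

91701


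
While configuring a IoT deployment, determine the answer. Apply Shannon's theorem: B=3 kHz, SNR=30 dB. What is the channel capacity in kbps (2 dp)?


Given: B = 3 kHz, SNR = 30 dB
SNR linear = 10^(30/10) = 1000
1 + SNR = 1001
log2(1001) = 9.9672262588
C = 3 * 1000 * 9.9672262588 = 29901.6788 bps
C = 29.901679 kbps -> 29.90 kbps (2 dp)

29.90


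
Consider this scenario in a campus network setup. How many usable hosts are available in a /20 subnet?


Given: subnet mask /20
Host bits = 32 - 20 = 12
Total addresses = 2^12 = 4096
Usable hosts = 4096 - 2 (network + broadcast) = 4094

4094


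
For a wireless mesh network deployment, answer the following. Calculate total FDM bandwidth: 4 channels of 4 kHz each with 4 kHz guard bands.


Given: 4 channels, 4 kHz each, guard = 4 kHz
Channel bandwidth = 4 * 4 = 16 kHz
Guard bands = 3 gaps * 4 kHz = 12 kHz
Total = 16 + 12 = 28 kHz

28


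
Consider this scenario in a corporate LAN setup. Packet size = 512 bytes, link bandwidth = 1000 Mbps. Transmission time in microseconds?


Given: packet = 512 bytes, bandwidth = 1000 Mbps
Packet in bits = 512 * 8 = 4096 bits
Bandwidth = 1000 * 10^6 = 1000000000 bps
Time = 4096 / 1000000000 seconds
Time in us = 4096 * 10^6 / 1000000000 = 4.096

4.096


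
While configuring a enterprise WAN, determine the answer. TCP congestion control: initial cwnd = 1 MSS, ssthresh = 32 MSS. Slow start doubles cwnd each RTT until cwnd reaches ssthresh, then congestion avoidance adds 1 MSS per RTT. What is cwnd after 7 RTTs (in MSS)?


RTT 0: cwnd = 1 MSS (initial)
RTT 1: cwnd = 2 MSS (slow start, doubled)
RTT 2: cwnd = 4 MSS (slow start, doubled)
RTT 3: cwnd = 8 MSS (slow start, doubled)
RTT 4: cwnd = 16 MSS (slow start, doubled)
RTT 5: cwnd = 32 MSS (slow start, doubled)
RTT 6: cwnd = 33 MSS (congestion avoidance, +1)
RTT 7: cwnd = 34 MSS (congestion avoidance, +1)

34


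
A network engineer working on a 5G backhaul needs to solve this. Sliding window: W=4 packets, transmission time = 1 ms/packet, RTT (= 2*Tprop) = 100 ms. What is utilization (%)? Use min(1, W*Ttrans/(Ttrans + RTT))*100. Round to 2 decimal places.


Given: W = 4, Ttrans = 1 ms, RTT = 100 ms (= 2 * Tprop, Tprop = 50 ms)
Cycle time = Ttrans + RTT = 1 + 100 = 101 ms (first packet sent until its ACK returns)
W * Ttrans = 4 * 1 = 4 ms of sending per cycle
W * Ttrans / (Ttrans + RTT) = 4 / 101 = 0.039604
U = min(1, 0.039604) = 0.039604
U% = 3.96%

3.96


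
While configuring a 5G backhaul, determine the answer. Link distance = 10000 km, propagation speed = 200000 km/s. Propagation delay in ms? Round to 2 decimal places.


Given: distance = 10000 km, speed = 200000 km/s
Delay = distance / speed = 10000 / 200000 seconds
Delay in ms = 10000 * 1000 / 200000
Delay = 50.0000 ms
Rounded to 2 dp = 50.00 ms

50.00


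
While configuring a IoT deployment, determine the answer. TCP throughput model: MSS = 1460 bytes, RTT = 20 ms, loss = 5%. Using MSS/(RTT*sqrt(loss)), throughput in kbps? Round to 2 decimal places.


Given: MSS = 1460 bytes, RTT = 20 ms, loss = 5%
RTT in seconds = 20 / 1000 = 0.02
Loss rate = 5% = 0.05
sqrt(loss) = sqrt(0.05) = 0.223606797750
Throughput (bytes/s) = 1460 / (0.02 * 0.223606797750) = 326465.9247
Throughput (kbps) = 326465.9247 * 8 / 1000 = 2611.727398 -> 2611.73 kbps (2 dp)

2611.73


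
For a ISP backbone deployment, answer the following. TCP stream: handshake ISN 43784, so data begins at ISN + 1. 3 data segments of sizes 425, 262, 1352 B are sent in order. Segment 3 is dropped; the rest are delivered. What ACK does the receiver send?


SYN uses sequence number 43784; first data byte = ISN + 1 = 43785.
Segment 1: SEQ = 43785, len = 425 B, covers [43785, 44209]
Segment 2: SEQ = 44210, len = 262 B, covers [44210, 44471]
Segment 3: SEQ = 44472, len = 1352 B, covers [44472, 45823] [LOST]
In-order data received: bytes [43785, 44471] (segments 1..2).
Segment 3 missing -> gap begins at byte 44472.
Cumulative ACK = next expected in-order byte = 43785 + 425 + 262 = 44472

44472


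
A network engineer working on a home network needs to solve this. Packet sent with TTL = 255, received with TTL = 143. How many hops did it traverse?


Given: initial TTL = 255, received TTL = 143
Hops = initial TTL - received TTL
Hops = 255 - 143 = 112

112


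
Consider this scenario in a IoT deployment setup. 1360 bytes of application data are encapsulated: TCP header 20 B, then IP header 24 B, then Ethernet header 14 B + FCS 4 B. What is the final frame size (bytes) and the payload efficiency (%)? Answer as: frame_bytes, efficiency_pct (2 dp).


TCP segment = 1360 + 20 = 1380 B
IP packet = 1380 + 24 = 1404 B
Ethernet frame = 1404 + 14 + 4 = 1422 B
Efficiency = app / frame = 1360 / 1422 = 0.956399 = 95.6399% -> 95.64% (2 dp)

1422, 95.64


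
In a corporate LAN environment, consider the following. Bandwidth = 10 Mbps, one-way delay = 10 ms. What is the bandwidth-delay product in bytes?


Given: bandwidth = 10 Mbps, delay = 10 ms
BDP in bits = 10 * 10^6 * 10 / 1000
BDP in bits = 100000
BDP in bytes = 100000 / 8 = 12500

12500


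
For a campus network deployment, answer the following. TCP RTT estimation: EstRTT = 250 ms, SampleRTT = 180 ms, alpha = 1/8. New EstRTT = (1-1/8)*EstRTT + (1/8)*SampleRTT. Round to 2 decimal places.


Given: EstRTT = 250 ms, SampleRTT = 180 ms, alpha = 1/8
New EstRTT = (1 - alpha) * EstRTT + alpha * SampleRTT
(7/8) * 250 = 218.75
(1/8) * 180 = 22.5
New EstRTT = 218.75 + 22.5 = 241.25 ms -> 241.25 ms (2 dp)

241.25


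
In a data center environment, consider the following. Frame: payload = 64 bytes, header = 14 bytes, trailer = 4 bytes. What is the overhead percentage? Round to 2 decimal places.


Given: payload = 64 B, header = 14 B, trailer = 4 B
Overhead bytes = header + trailer = 14 + 4 = 18
Total frame = payload + overhead = 64 + 18 = 82
Overhead % = 18 / 82 * 100 = 21.9512% -> 21.95% (2 dp)

21.95


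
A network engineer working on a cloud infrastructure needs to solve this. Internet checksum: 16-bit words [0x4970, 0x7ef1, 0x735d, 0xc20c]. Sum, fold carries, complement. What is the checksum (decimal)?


Given words: [0x4970, 0x7ef1, 0x735d, 0xc20c]
Step 1: Sum all words
Raw sum = 18800 + 32497 + 29533 + 49676 = 130506
Step 2: Fold carry: (64970 + 1) = 64971
One's complement = ~64971 & 0xFFFF = 564

564


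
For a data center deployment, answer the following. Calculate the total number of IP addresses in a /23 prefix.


Given: CIDR prefix /23
Host bits = 32 - 23 = 9
Total addresses = 2^9 = 512

512


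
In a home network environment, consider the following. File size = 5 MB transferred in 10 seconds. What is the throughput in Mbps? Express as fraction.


Given: file = 5 MB, time = 10 s
File in Mb = 5 * 8 = 40 Mb
Throughput = 40 / 10 Mbps
Throughput = 4 Mbps

4


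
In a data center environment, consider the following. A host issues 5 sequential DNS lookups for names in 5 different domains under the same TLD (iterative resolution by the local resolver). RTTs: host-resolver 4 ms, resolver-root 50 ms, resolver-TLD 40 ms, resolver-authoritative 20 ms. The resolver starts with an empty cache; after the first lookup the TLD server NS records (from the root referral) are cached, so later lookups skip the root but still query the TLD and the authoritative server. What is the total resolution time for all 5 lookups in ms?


Lookup 1 (cold cache): local + root + TLD + auth = 4 + 50 + 40 + 20 = 114 ms
Lookups 2..5 (TLD NS cached -> skip root; new domain -> still ask TLD and auth): local + TLD + auth = 4 + 40 + 20 = 64 ms each
Remaining 4 lookups: 4 * 64 = 256 ms
Total = 114 + 256 = 370 ms

370


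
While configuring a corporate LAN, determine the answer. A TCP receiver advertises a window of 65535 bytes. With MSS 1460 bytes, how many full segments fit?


Given: RWND = 65535 bytes, MSS = 1460 bytes
Full segments = floor(RWND / MSS)
Full segments = floor(65535 / 1460)
Full segments = floor(44.887) = 44

44


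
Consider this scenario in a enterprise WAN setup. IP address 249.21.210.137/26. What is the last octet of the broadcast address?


Given: IP = 249.21.210.137, prefix = /26
Host bits = 32 - 26 = 6
Network last octet = 137 AND mask = 128
Host part size = 2^6 - 1 = 63
Broadcast last octet = 128 OR 63 = 191

191


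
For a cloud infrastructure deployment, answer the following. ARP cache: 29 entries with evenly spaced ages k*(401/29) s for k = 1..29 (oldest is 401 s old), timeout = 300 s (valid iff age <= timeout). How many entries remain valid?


Ages are k * 401/29 s for k = 1..29 (spacing = 13.8276 s).
Entry k is valid iff k * 401/29 <= 300 iff k <= 29 * 300 / 401 = 21.6958
n_valid = floor(21.6958) = 21
(n_stale = 29 - 21 = 8)

21


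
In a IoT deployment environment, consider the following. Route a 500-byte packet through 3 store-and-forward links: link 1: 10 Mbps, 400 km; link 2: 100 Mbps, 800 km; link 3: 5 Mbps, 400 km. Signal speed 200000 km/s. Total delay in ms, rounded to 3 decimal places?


Packet = 500 bytes = 4000 bits. Store-and-forward: sum (t_trans + t_prop) per link.
Link 1: t_trans = 4000/(10*10^6) s = 0.4000 ms; t_prop = 400/200000 s = 2.0000 ms; subtotal = 2.4000 ms
Link 2: t_trans = 4000/(100*10^6) s = 0.0400 ms; t_prop = 800/200000 s = 4.0000 ms; subtotal = 4.0400 ms
Link 3: t_trans = 4000/(5*10^6) s = 0.8000 ms; t_prop = 400/200000 s = 2.0000 ms; subtotal = 2.8000 ms
End-to-end = 2.4000 + 4.0400 + 2.8000 = 9.2400 ms -> 9.240 ms (3 dp)

9.240


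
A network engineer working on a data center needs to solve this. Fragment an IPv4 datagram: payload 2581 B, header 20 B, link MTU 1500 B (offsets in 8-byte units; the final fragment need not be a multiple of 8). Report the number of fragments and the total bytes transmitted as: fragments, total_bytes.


Max data per non-final fragment = floor((MTU - header)/8)*8 = floor((1500 - 20)/8)*8 = floor(1480/8)*8 = 1480 B
Final fragment needs no 8-byte alignment: it can carry up to MTU - header = 1480 B
Non-final fragments needed = ceil((payload - 1480) / 1480) = ceil(1101/1480) = ceil(0.7439) = 1
Number of fragments = 1 + 1 = 2
Fragment sizes (data): 1 * 1480 B + 1101 B (last, 1101 <= 1480 OK)
Total bytes sent = payload + n_frags * header = 2581 + 2*20 = 2581 + 40 = 2621 B

2, 2621


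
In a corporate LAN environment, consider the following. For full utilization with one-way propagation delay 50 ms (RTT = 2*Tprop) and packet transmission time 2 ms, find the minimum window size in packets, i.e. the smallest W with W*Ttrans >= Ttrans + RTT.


Given: Ttrans = 2 ms, RTT = 100 ms (= 2 * Tprop, Tprop = 50 ms)
Time until first ACK returns = Ttrans + RTT = 2 + 100 = 102 ms
Need W * Ttrans >= Ttrans + RTT  ->  W >= (Ttrans + RTT) / Ttrans
(Ttrans + RTT) / Ttrans = 102 / 2 = 51
W_min = ceil(51) = 51

51


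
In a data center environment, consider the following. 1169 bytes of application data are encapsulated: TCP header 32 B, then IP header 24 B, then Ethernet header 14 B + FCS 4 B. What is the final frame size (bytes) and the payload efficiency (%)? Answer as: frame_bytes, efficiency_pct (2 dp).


TCP segment = 1169 + 32 = 1201 B
IP packet = 1201 + 24 = 1225 B
Ethernet frame = 1225 + 14 + 4 = 1243 B
Efficiency = app / frame = 1169 / 1243 = 0.940467 = 94.0467% -> 94.05% (2 dp)

1243, 94.05


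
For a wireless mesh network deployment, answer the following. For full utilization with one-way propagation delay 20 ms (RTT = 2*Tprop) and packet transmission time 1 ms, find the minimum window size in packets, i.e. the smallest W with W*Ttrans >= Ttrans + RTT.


Given: Ttrans = 1 ms, RTT = 40 ms (= 2 * Tprop, Tprop = 20 ms)
Time until first ACK returns = Ttrans + RTT = 1 + 40 = 41 ms
Need W * Ttrans >= Ttrans + RTT  ->  W >= (Ttrans + RTT) / Ttrans
(Ttrans + RTT) / Ttrans = 41 / 1 = 41
W_min = ceil(41) = 41

41


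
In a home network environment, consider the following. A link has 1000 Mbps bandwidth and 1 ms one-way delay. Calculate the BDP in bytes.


Given: bandwidth = 1000 Mbps, delay = 1 ms
BDP in bits = 1000 * 10^6 * 1 / 1000
BDP in bits = 1000000
BDP in bytes = 1000000 / 8 = 125000

125000


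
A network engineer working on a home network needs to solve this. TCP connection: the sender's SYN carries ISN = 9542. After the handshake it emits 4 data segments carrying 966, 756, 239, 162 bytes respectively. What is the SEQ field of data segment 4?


The SYN occupies sequence number ISN = 9542, so the first data byte is ISN + 1 = 9543.
SEQ of data segment i = (ISN + 1) + sum of payload sizes of segments 1..i-1.
Segment 1: SEQ = 9543, payload = 966 bytes
Segment 2: SEQ = 10509, payload = 756 bytes
Segment 3: SEQ = 11265, payload = 239 bytes
Segment 4: SEQ = 11504, payload = 162 bytes
SEQ of segment 4 = 9543 + 966 + 756 + 239 = 11504

11504


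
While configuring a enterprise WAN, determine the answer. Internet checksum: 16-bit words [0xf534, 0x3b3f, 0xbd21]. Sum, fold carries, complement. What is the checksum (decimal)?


Given words: [0xf534, 0x3b3f, 0xbd21]
Step 1: Sum all words
Raw sum = 62772 + 15167 + 48417 = 126356
Step 2: Fold carry: (60820 + 1) = 60821
One's complement = ~60821 & 0xFFFF = 4714

4714


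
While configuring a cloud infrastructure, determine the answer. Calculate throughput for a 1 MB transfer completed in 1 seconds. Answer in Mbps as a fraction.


Given: file = 1 MB, time = 1 s
File in Mb = 1 * 8 = 8 Mb
Throughput = 8 / 1 Mbps
Throughput = 8 Mbps

8


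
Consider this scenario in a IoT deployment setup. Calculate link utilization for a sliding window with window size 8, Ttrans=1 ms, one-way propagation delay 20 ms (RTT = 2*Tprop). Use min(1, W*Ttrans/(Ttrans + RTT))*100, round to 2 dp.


Given: W = 8, Ttrans = 1 ms, RTT = 40 ms (= 2 * Tprop, Tprop = 20 ms)
Cycle time = Ttrans + RTT = 1 + 40 = 41 ms (first packet sent until its ACK returns)
W * Ttrans = 8 * 1 = 8 ms of sending per cycle
W * Ttrans / (Ttrans + RTT) = 8 / 41 = 0.195122
U = min(1, 0.195122) = 0.195122
U% = 19.51%

19.51


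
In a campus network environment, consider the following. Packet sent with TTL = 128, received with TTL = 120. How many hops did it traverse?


Given: initial TTL = 128, received TTL = 120
Hops = initial TTL - received TTL
Hops = 128 - 120 = 8

8


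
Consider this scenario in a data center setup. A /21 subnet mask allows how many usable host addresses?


Given: subnet mask /21
Host bits = 32 - 21 = 11
Total addresses = 2^11 = 2048
Usable hosts = 2048 - 2 (network + broadcast) = 2046

2046


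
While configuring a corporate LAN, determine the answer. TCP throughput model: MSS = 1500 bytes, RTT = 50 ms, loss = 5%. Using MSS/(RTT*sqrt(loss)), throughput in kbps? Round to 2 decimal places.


Given: MSS = 1500 bytes, RTT = 50 ms, loss = 5%
RTT in seconds = 50 / 1000 = 0.05
Loss rate = 5% = 0.05
sqrt(loss) = sqrt(0.05) = 0.223606797750
Throughput (bytes/s) = 1500 / (0.05 * 0.223606797750) = 134164.0786
Throughput (kbps) = 134164.0786 * 8 / 1000 = 1073.312629 -> 1073.31 kbps (2 dp)

1073.31


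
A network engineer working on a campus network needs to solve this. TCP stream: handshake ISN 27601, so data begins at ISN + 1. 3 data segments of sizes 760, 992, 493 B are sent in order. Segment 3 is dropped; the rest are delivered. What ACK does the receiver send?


SYN uses sequence number 27601; first data byte = ISN + 1 = 27602.
Segment 1: SEQ = 27602, len = 760 B, covers [27602, 28361]
Segment 2: SEQ = 28362, len = 992 B, covers [28362, 29353]
Segment 3: SEQ = 29354, len = 493 B, covers [29354, 29846] [LOST]
In-order data received: bytes [27602, 29353] (segments 1..2).
Segment 3 missing -> gap begins at byte 29354.
Cumulative ACK = next expected in-order byte = 27602 + 760 + 992 = 29354

29354


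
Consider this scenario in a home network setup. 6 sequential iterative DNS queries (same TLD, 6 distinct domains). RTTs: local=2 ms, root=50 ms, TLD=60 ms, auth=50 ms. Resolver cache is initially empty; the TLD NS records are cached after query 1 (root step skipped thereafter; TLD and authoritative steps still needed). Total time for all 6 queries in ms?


Lookup 1 (cold cache): local + root + TLD + auth = 2 + 50 + 60 + 50 = 162 ms
Lookups 2..6 (TLD NS cached -> skip root; new domain -> still ask TLD and auth): local + TLD + auth = 2 + 60 + 50 = 112 ms each
Remaining 5 lookups: 5 * 112 = 560 ms
Total = 162 + 560 = 722 ms

722


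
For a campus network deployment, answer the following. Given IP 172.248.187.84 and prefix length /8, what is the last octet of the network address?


Given: IP = 172.248.187.84, prefix = /8
Subnet mask = 255.0.0.0
Last octet of IP: 84
Last octet of mask: 0
Network last octet = 84 AND 0 = 0

0


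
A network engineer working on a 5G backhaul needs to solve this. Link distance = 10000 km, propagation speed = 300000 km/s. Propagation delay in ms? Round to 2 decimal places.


Given: distance = 10000 km, speed = 300000 km/s
Delay = distance / speed = 10000 / 300000 seconds
Delay in ms = 10000 * 1000 / 300000
Delay = 33.3333 ms
Rounded to 2 dp = 33.33 ms

33.33


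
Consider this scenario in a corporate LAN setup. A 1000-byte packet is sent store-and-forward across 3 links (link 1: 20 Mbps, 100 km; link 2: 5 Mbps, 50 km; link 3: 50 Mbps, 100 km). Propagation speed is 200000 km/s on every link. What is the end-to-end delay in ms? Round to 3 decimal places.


Packet = 1000 bytes = 8000 bits. Store-and-forward: sum (t_trans + t_prop) per link.
Link 1: t_trans = 8000/(20*10^6) s = 0.4000 ms; t_prop = 100/200000 s = 0.5000 ms; subtotal = 0.9000 ms
Link 2: t_trans = 8000/(5*10^6) s = 1.6000 ms; t_prop = 50/200000 s = 0.2500 ms; subtotal = 1.8500 ms
Link 3: t_trans = 8000/(50*10^6) s = 0.1600 ms; t_prop = 100/200000 s = 0.5000 ms; subtotal = 0.6600 ms
End-to-end = 0.9000 + 1.8500 + 0.6600 = 3.4100 ms -> 3.410 ms (3 dp)

3.410


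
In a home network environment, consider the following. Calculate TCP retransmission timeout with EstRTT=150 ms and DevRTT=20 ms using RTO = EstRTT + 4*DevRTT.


Given: EstRTT = 150 ms, DevRTT = 20 ms
Timeout = EstRTT + 4 * DevRTT
4 * DevRTT = 4 * 20 = 80
Timeout = 150 + 80 = 230 ms

230


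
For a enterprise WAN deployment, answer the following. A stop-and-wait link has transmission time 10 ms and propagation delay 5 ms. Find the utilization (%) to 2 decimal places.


Given: Ttrans = 10 ms, Tprop = 5 ms
RTT = 2 * Tprop = 2 * 5 = 10 ms
U = Ttrans / (Ttrans + RTT)
U = 10 / (10 + 10)
U = 10 / 20 = 0.5
U% = 50.00%

50.00


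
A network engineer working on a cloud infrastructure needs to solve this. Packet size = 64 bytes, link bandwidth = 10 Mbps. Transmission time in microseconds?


Given: packet = 64 bytes, bandwidth = 10 Mbps
Packet in bits = 64 * 8 = 512 bits
Bandwidth = 10 * 10^6 = 10000000 bps
Time = 512 / 10000000 seconds
Time in us = 512 * 10^6 / 10000000 = 51.2

51.2


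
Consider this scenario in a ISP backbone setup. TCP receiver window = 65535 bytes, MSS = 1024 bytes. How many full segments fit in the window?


Given: RWND = 65535 bytes, MSS = 1024 bytes
Full segments = floor(RWND / MSS)
Full segments = floor(65535 / 1024)
Full segments = floor(63.999) = 63

63


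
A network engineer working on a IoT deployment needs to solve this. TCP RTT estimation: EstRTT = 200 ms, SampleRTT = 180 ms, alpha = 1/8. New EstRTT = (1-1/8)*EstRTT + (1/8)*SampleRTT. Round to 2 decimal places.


Given: EstRTT = 200 ms, SampleRTT = 180 ms, alpha = 1/8
New EstRTT = (1 - alpha) * EstRTT + alpha * SampleRTT
(7/8) * 200 = 175
(1/8) * 180 = 22.5
New EstRTT = 175 + 22.5 = 197.5 ms -> 197.50 ms (2 dp)

197.50


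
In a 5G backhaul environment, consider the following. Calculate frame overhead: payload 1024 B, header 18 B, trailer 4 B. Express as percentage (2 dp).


Given: payload = 1024 B, header = 18 B, trailer = 4 B
Overhead bytes = header + trailer = 18 + 4 = 22
Total frame = payload + overhead = 1024 + 22 = 1046
Overhead % = 22 / 1046 * 100 = 2.1033% -> 2.10% (2 dp)

2.10


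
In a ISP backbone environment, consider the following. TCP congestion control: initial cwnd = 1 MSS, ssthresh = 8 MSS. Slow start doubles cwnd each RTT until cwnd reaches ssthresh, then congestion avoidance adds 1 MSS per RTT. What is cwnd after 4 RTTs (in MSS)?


RTT 0: cwnd = 1 MSS (initial)
RTT 1: cwnd = 2 MSS (slow start, doubled)
RTT 2: cwnd = 4 MSS (slow start, doubled)
RTT 3: cwnd = 8 MSS (slow start, doubled)
RTT 4: cwnd = 9 MSS (congestion avoidance, +1)

9


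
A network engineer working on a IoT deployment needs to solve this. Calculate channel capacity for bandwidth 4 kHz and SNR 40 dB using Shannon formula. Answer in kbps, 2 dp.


Given: B = 4 kHz, SNR = 40 dB
SNR linear = 10^(40/10) = 10000
1 + SNR = 10001
log2(10001) = 13.2878566418
C = 4 * 1000 * 13.2878566418 = 53151.4266 bps
C = 53.151427 kbps -> 53.15 kbps (2 dp)

53.15


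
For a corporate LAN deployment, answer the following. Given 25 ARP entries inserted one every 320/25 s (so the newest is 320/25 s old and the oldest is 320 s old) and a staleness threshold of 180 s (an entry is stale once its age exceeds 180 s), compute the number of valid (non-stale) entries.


Ages are k * 320/25 s for k = 1..25 (spacing = 12.8000 s).
Entry k is valid iff k * 320/25 <= 180 iff k <= 25 * 180 / 320 = 14.0625
n_valid = floor(14.0625) = 14
(n_stale = 25 - 14 = 11)

14


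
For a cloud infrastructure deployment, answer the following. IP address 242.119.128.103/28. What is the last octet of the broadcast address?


Given: IP = 242.119.128.103, prefix = /28
Host bits = 32 - 28 = 4
Network last octet = 103 AND mask = 96
Host part size = 2^4 - 1 = 15
Broadcast last octet = 96 OR 15 = 111

111


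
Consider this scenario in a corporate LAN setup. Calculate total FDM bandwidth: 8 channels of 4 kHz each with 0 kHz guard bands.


Given: 8 channels, 4 kHz each, guard = 0 kHz
Channel bandwidth = 8 * 4 = 32 kHz
Guard bands = 7 gaps * 0 kHz = 0 kHz
Total = 32 + 0 = 32 kHz

32


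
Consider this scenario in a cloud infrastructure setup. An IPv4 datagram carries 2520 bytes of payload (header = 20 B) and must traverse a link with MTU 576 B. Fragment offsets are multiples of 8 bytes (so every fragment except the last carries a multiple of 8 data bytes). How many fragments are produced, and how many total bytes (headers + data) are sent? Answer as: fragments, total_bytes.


Max data per non-final fragment = floor((MTU - header)/8)*8 = floor((576 - 20)/8)*8 = floor(556/8)*8 = 552 B
Final fragment needs no 8-byte alignment: it can carry up to MTU - header = 556 B
Non-final fragments needed = ceil((payload - 556) / 552) = ceil(1964/552) = ceil(3.5580) = 4
Number of fragments = 4 + 1 = 5
Fragment sizes (data): 4 * 552 B + 312 B (last, 312 <= 556 OK)
Total bytes sent = payload + n_frags * header = 2520 + 5*20 = 2520 + 100 = 2620 B

5, 2620


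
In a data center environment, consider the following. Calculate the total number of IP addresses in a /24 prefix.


Given: CIDR prefix /24
Host bits = 32 - 24 = 8
Total addresses = 2^8 = 256

256


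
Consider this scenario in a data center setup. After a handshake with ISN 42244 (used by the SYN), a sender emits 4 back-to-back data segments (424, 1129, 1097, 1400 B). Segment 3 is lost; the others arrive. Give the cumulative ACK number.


SYN uses sequence number 42244; first data byte = ISN + 1 = 42245.
Segment 1: SEQ = 42245, len = 424 B, covers [42245, 42668]
Segment 2: SEQ = 42669, len = 1129 B, covers [42669, 43797]
Segment 3: SEQ = 43798, len = 1097 B, covers [43798, 44894] [LOST]
Segment 4: SEQ = 44895, len = 1400 B, covers [44895, 46294]
In-order data received: bytes [42245, 43797] (segments 1..2).
Segment 3 missing -> gap begins at byte 43798; later segments buffered out of order.
Cumulative ACK = next expected in-order byte = 42245 + 424 + 1129 = 43798

43798


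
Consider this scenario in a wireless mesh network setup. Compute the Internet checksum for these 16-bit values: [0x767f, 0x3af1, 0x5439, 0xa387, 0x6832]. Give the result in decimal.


Given words: [0x767f, 0x3af1, 0x5439, 0xa387, 0x6832]
Step 1: Sum all words
Raw sum = 30335 + 15089 + 21561 + 41863 + 26674 = 135522
Step 2: Fold carry: (4450 + 2) = 4452
One's complement = ~4452 & 0xFFFF = 61083

61083


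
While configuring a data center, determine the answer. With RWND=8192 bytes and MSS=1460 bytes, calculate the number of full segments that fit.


Given: RWND = 8192 bytes, MSS = 1460 bytes
Full segments = floor(RWND / MSS)
Full segments = floor(8192 / 1460)
Full segments = floor(5.611) = 5

5


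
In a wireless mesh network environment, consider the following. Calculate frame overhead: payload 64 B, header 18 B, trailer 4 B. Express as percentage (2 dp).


Given: payload = 64 B, header = 18 B, trailer = 4 B
Overhead bytes = header + trailer = 18 + 4 = 22
Total frame = payload + overhead = 64 + 22 = 86
Overhead % = 22 / 86 * 100 = 25.5814% -> 25.58% (2 dp)

25.58


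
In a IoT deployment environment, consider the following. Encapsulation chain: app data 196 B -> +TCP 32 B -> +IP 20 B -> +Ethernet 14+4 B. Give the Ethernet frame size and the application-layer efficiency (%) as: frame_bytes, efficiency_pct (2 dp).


TCP segment = 196 + 32 = 228 B
IP packet = 228 + 20 = 248 B
Ethernet frame = 248 + 14 + 4 = 266 B
Efficiency = app / frame = 196 / 266 = 0.736842 = 73.6842% -> 73.68% (2 dp)

266, 73.68


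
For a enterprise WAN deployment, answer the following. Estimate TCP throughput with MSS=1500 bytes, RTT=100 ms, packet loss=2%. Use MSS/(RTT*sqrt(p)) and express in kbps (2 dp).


Given: MSS = 1500 bytes, RTT = 100 ms, loss = 2%
RTT in seconds = 100 / 1000 = 0.1
Loss rate = 2% = 0.02
sqrt(loss) = sqrt(0.02) = 0.141421356237
Throughput (bytes/s) = 1500 / (0.1 * 0.141421356237) = 106066.0172
Throughput (kbps) = 106066.0172 * 8 / 1000 = 848.528137 -> 848.53 kbps (2 dp)

848.53


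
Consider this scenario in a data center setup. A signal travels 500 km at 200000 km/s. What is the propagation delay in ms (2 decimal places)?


Given: distance = 500 km, speed = 200000 km/s
Delay = distance / speed = 500 / 200000 seconds
Delay in ms = 500 * 1000 / 200000
Delay = 2.5000 ms
Rounded to 2 dp = 2.50 ms

2.50


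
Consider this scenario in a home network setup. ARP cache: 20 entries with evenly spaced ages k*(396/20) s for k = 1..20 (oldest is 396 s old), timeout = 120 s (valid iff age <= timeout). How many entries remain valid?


Ages are k * 396/20 s for k = 1..20 (spacing = 19.8000 s).
Entry k is valid iff k * 396/20 <= 120 iff k <= 20 * 120 / 396 = 6.0606
n_valid = floor(6.0606) = 6
(n_stale = 20 - 6 = 14)

6


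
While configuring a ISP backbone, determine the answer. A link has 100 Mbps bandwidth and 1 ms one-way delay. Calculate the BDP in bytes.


Given: bandwidth = 100 Mbps, delay = 1 ms
BDP in bits = 100 * 10^6 * 1 / 1000
BDP in bits = 100000
BDP in bytes = 100000 / 8 = 12500

12500


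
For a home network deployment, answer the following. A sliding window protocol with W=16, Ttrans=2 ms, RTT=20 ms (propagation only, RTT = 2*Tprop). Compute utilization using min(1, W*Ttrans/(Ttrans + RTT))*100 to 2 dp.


Given: W = 16, Ttrans = 2 ms, RTT = 20 ms (= 2 * Tprop, Tprop = 10 ms)
Cycle time = Ttrans + RTT = 2 + 20 = 22 ms (first packet sent until its ACK returns)
W * Ttrans = 16 * 2 = 32 ms of sending per cycle
W * Ttrans / (Ttrans + RTT) = 32 / 22 = 1.454545
U = min(1, 1.454545) = 1.000000
U% = 100.00%

100.00


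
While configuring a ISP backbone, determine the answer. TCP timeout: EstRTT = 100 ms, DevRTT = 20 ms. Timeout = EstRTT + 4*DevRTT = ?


Given: EstRTT = 100 ms, DevRTT = 20 ms
Timeout = EstRTT + 4 * DevRTT
4 * DevRTT = 4 * 20 = 80
Timeout = 100 + 80 = 180 ms

180


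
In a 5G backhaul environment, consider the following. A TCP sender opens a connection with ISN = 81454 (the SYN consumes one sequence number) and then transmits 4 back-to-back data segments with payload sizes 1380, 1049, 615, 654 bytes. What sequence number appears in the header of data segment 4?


The SYN occupies sequence number ISN = 81454, so the first data byte is ISN + 1 = 81455.
SEQ of data segment i = (ISN + 1) + sum of payload sizes of segments 1..i-1.
Segment 1: SEQ = 81455, payload = 1380 bytes
Segment 2: SEQ = 82835, payload = 1049 bytes
Segment 3: SEQ = 83884, payload = 615 bytes
Segment 4: SEQ = 84499, payload = 654 bytes
SEQ of segment 4 = 81455 + 1380 + 1049 + 615 = 84499

84499


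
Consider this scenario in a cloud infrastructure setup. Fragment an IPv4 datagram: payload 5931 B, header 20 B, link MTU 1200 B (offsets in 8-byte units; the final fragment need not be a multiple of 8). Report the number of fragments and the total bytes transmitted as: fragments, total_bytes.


Max data per non-final fragment = floor((MTU - header)/8)*8 = floor((1200 - 20)/8)*8 = floor(1180/8)*8 = 1176 B
Final fragment needs no 8-byte alignment: it can carry up to MTU - header = 1180 B
Non-final fragments needed = ceil((payload - 1180) / 1176) = ceil(4751/1176) = ceil(4.0400) = 5
Number of fragments = 5 + 1 = 6
Fragment sizes (data): 5 * 1176 B + 51 B (last, 51 <= 1180 OK)
Total bytes sent = payload + n_frags * header = 5931 + 6*20 = 5931 + 120 = 6051 B

6, 6051


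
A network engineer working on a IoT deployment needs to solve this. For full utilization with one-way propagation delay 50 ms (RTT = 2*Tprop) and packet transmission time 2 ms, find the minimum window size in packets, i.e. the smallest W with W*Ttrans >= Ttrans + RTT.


Given: Ttrans = 2 ms, RTT = 100 ms (= 2 * Tprop, Tprop = 50 ms)
Time until first ACK returns = Ttrans + RTT = 2 + 100 = 102 ms
Need W * Ttrans >= Ttrans + RTT  ->  W >= (Ttrans + RTT) / Ttrans
(Ttrans + RTT) / Ttrans = 102 / 2 = 51
W_min = ceil(51) = 51

51


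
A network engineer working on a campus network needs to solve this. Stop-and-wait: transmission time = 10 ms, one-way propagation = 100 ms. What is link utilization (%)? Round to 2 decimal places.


Given: Ttrans = 10 ms, Tprop = 100 ms
RTT = 2 * Tprop = 2 * 100 = 200 ms
U = Ttrans / (Ttrans + RTT)
U = 10 / (10 + 200)
U = 10 / 210 = 0.047619
U% = 4.76%

4.76


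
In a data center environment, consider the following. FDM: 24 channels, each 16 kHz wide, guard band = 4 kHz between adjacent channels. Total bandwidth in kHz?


Given: 24 channels, 16 kHz each, guard = 4 kHz
Channel bandwidth = 24 * 16 = 384 kHz
Guard bands = 23 gaps * 4 kHz = 92 kHz
Total = 384 + 92 = 476 kHz

476


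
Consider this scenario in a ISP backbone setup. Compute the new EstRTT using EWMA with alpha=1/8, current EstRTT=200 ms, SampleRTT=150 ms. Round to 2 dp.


Given: EstRTT = 200 ms, SampleRTT = 150 ms, alpha = 1/8
New EstRTT = (1 - alpha) * EstRTT + alpha * SampleRTT
(7/8) * 200 = 175
(1/8) * 150 = 18.75
New EstRTT = 175 + 18.75 = 193.75 ms -> 193.75 ms (2 dp)

193.75


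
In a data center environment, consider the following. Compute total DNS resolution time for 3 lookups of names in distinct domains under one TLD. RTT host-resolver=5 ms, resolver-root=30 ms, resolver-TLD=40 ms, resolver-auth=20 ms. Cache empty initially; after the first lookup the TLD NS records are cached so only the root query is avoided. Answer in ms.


Lookup 1 (cold cache): local + root + TLD + auth = 5 + 30 + 40 + 20 = 95 ms
Lookups 2..3 (TLD NS cached -> skip root; new domain -> still ask TLD and auth): local + TLD + auth = 5 + 40 + 20 = 65 ms each
Remaining 2 lookups: 2 * 65 = 130 ms
Total = 95 + 130 = 225 ms

225


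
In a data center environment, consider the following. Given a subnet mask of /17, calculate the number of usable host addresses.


Given: subnet mask /17
Host bits = 32 - 17 = 15
Total addresses = 2^15 = 32768
Usable hosts = 32768 - 2 (network + broadcast) = 32766

32766


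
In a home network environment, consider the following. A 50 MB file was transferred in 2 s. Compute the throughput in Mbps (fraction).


Given: file = 50 MB, time = 2 s
File in Mb = 50 * 8 = 400 Mb
Throughput = 400 / 2 Mbps
Throughput = 200 Mbps

200


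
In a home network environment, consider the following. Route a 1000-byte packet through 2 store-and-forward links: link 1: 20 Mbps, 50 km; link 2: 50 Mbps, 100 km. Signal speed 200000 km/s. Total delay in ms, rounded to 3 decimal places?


Packet = 1000 bytes = 8000 bits. Store-and-forward: sum (t_trans + t_prop) per link.
Link 1: t_trans = 8000/(20*10^6) s = 0.4000 ms; t_prop = 50/200000 s = 0.2500 ms; subtotal = 0.6500 ms
Link 2: t_trans = 8000/(50*10^6) s = 0.1600 ms; t_prop = 100/200000 s = 0.5000 ms; subtotal = 0.6600 ms
End-to-end = 0.6500 + 0.6600 = 1.3100 ms -> 1.310 ms (3 dp)

1.310


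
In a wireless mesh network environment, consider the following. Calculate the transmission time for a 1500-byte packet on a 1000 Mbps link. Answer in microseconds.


Given: packet = 1500 bytes, bandwidth = 1000 Mbps
Packet in bits = 1500 * 8 = 12000 bits
Bandwidth = 1000 * 10^6 = 1000000000 bps
Time = 12000 / 1000000000 seconds
Time in us = 12000 * 10^6 / 1000000000 = 12

12


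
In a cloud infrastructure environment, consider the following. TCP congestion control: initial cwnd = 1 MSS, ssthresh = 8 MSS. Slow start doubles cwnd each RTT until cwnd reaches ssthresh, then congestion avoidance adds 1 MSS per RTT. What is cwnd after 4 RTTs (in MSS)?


RTT 0: cwnd = 1 MSS (initial)
RTT 1: cwnd = 2 MSS (slow start, doubled)
RTT 2: cwnd = 4 MSS (slow start, doubled)
RTT 3: cwnd = 8 MSS (slow start, doubled)
RTT 4: cwnd = 9 MSS (congestion avoidance, +1)

9


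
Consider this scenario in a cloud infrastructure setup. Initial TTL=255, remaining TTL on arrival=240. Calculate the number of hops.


Given: initial TTL = 255, received TTL = 240
Hops = initial TTL - received TTL
Hops = 255 - 240 = 15

15
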